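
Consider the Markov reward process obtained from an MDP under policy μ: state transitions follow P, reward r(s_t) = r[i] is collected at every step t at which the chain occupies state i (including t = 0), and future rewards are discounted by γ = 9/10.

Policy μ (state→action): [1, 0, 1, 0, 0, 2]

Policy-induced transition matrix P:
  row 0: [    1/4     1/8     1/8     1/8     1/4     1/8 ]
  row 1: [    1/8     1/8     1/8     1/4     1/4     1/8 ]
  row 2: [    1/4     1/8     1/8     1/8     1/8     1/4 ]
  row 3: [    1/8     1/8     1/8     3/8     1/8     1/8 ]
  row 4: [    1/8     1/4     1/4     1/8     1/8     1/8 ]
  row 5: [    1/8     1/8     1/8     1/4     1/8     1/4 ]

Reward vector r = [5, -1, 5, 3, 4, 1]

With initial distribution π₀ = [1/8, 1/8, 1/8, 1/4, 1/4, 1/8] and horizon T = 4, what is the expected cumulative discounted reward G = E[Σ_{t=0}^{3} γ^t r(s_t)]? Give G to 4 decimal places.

t=0: π = [0.1250, 0.1250, 0.1250, 0.2500, 0.2500, 0.1250], E[r] = 3.0000, γ^t·E[r] = 3.000000, running G = 3.000000
t=1: π = [0.1563, 0.1563, 0.1563, 0.2188, 0.1563, 0.1563], E[r] = 2.8438, γ^t·E[r] = 2.559375, running G = 5.559375
t=2: π = [0.1641, 0.1445, 0.1445, 0.2188, 0.1641, 0.1641], E[r] = 2.8750, γ^t·E[r] = 2.328750, running G = 7.888125
t=3: π = [0.1636, 0.1455, 0.1455, 0.2183, 0.1636, 0.1636], E[r] = 2.8726, γ^t·E[r] = 2.094095, running G = 9.982220

G = 9.9822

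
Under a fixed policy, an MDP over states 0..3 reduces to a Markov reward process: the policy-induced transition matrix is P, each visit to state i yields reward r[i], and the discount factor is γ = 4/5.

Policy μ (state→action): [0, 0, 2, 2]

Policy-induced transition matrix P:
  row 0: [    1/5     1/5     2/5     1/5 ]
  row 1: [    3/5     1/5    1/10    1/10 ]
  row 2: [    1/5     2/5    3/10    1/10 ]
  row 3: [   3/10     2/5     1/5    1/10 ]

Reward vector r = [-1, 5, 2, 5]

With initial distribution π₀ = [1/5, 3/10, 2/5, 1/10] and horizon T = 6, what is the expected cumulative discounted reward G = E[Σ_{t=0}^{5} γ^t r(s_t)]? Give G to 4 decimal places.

t=0: π = [0.2000, 0.3000, 0.4000, 0.1000], E[r] = 2.6000, γ^t·E[r] = 2.600000, running G = 2.600000
t=1: π = [0.3300, 0.3000, 0.2500, 0.1200], E[r] = 2.2700, γ^t·E[r] = 1.816000, running G = 4.416000
t=2: π = [0.3320, 0.2740, 0.2610, 0.1330], E[r] = 2.2250, γ^t·E[r] = 1.424000, running G = 5.840000
t=3: π = [0.3229, 0.2788, 0.2651, 0.1332], E[r] = 2.2673, γ^t·E[r] = 1.160858, running G = 7.000858
t=4: π = [0.3248, 0.2797, 0.2632, 0.1323], E[r] = 2.2613, γ^t·E[r] = 0.926241, running G = 7.927098
t=5: π = [0.3251, 0.2791, 0.2633, 0.1325], E[r] = 2.2595, γ^t·E[r] = 0.740384, running G = 8.667482

G = 8.6675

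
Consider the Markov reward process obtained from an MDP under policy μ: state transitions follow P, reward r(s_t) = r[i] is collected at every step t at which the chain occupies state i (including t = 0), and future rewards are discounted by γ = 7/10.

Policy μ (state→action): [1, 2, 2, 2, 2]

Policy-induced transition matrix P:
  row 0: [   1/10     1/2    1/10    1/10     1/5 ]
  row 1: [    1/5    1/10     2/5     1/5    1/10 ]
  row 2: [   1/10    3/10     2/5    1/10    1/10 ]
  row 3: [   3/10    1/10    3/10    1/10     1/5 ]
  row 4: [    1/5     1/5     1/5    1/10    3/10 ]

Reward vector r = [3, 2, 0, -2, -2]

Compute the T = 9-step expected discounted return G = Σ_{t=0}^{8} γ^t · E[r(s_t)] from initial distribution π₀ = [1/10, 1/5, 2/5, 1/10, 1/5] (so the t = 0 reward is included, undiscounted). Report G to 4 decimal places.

t=0: π = [0.1000, 0.2000, 0.4000, 0.1000, 0.2000], E[r] = 0.1000, γ^t·E[r] = 0.100000, running G = 0.100000
t=1: π = [0.1600, 0.2400, 0.3200, 0.1200, 0.1600], E[r] = 0.4000, γ^t·E[r] = 0.280000, running G = 0.380000
t=2: π = [0.1640, 0.2440, 0.3080, 0.1240, 0.1600], E[r] = 0.4120, γ^t·E[r] = 0.201880, running G = 0.581880
t=3: π = [0.1652, 0.2432, 0.3064, 0.1244, 0.1608], E[r] = 0.4116, γ^t·E[r] = 0.141179, running G = 0.723059
t=4: π = [0.1653, 0.2434, 0.3058, 0.1243, 0.1611], E[r] = 0.4118, γ^t·E[r] = 0.098883, running G = 0.821942
t=5: π = [0.1653, 0.2434, 0.3058, 0.1243, 0.1612], E[r] = 0.4117, γ^t·E[r] = 0.069192, running G = 0.891134
t=6: π = [0.1653, 0.2434, 0.3057, 0.1243, 0.1612], E[r] = 0.4117, γ^t·E[r] = 0.048435, running G = 0.939569
t=7: π = [0.1653, 0.2434, 0.3057, 0.1243, 0.1612], E[r] = 0.4117, γ^t·E[r] = 0.033904, running G = 0.973473
t=8: π = [0.1653, 0.2434, 0.3057, 0.1243, 0.1612], E[r] = 0.4117, γ^t·E[r] = 0.023733, running G = 0.997206

G = 0.9972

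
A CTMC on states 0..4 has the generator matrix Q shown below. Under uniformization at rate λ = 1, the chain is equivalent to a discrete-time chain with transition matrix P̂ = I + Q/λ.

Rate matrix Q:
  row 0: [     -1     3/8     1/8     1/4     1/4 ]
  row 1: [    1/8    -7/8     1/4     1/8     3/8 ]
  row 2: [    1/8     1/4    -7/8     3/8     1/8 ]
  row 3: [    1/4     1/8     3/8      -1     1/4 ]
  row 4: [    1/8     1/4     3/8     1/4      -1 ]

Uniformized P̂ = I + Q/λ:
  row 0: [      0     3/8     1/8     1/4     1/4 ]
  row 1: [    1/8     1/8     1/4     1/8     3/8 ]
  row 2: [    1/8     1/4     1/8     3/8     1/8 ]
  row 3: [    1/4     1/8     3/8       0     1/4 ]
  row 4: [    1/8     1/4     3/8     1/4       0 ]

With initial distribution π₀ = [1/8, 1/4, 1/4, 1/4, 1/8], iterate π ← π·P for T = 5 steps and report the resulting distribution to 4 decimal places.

t=0: π = [0.1250, 0.2500, 0.2500, 0.2500, 0.1250]
t=1: π = [0.1406, 0.2031, 0.2500, 0.1875, 0.2188]
t=2: π = [0.1309, 0.2188, 0.2520, 0.2090, 0.1895]
t=3: π = [0.1348, 0.2129, 0.2520, 0.2019, 0.1985]
t=4: π = [0.1334, 0.2150, 0.2517, 0.2044, 0.1955]
t=5: π = [0.1339, 0.2142, 0.2519, 0.2035, 0.1965]

π = [0.1339, 0.2142, 0.2519, 0.2035, 0.1965]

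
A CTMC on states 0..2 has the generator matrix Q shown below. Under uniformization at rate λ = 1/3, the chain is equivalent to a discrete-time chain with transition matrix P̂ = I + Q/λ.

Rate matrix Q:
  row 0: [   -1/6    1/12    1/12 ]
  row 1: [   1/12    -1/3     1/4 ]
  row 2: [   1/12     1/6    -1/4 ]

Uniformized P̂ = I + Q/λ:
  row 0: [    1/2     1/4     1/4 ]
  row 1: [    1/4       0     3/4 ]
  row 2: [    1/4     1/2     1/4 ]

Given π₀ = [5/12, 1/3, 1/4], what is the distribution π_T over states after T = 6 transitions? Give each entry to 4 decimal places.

π = [0.3334, 0.2791, 0.3876]

t=0: π = [0.4167, 0.3333, 0.2500]
t=1: π = [0.3542, 0.2292, 0.4167]
t=2: π = [0.3385, 0.2969, 0.3646]
t=3: π = [0.3346, 0.2669, 0.3984]
t=4: π = [0.3337, 0.2829, 0.3835]
t=5: π = [0.3334, 0.2751, 0.3914]
t=6: π = [0.3334, 0.2791, 0.3876]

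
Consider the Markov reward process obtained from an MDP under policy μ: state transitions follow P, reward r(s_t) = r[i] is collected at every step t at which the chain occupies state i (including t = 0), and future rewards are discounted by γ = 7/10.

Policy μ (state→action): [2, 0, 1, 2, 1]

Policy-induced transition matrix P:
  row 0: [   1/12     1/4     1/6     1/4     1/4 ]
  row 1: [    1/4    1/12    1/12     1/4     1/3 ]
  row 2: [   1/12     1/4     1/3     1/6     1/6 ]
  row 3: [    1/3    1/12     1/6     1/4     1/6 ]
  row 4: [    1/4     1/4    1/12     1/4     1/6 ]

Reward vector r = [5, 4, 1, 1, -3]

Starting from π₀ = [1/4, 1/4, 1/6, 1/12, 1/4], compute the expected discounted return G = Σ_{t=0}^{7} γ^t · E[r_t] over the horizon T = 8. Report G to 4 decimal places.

t=0: π = [0.2500, 0.2500, 0.1667, 0.0833, 0.2500], E[r] = 1.7500, γ^t·E[r] = 1.750000, running G = 1.750000
t=1: π = [0.1875, 0.1944, 0.1528, 0.2361, 0.2292], E[r] = 1.4167, γ^t·E[r] = 0.991667, running G = 2.741667
t=2: π = [0.2130, 0.1782, 0.1568, 0.2373, 0.2147], E[r] = 1.5278, γ^t·E[r] = 0.748611, running G = 3.490278
t=3: π = [0.2081, 0.1807, 0.1601, 0.2369, 0.2141], E[r] = 1.5183, γ^t·E[r] = 0.520786, running G = 4.011063
t=4: π = [0.2084, 0.1804, 0.1604, 0.2367, 0.2141], E[r] = 1.5181, γ^t·E[r] = 0.364502, running G = 4.375565
t=5: π = [0.2083, 0.1805, 0.1605, 0.2366, 0.2141], E[r] = 1.5181, γ^t·E[r] = 0.255147, running G = 4.630713
t=6: π = [0.2083, 0.1805, 0.1605, 0.2366, 0.2141], E[r] = 1.5180, γ^t·E[r] = 0.178597, running G = 4.809310
t=7: π = [0.2083, 0.1805, 0.1605, 0.2366, 0.2141], E[r] = 1.5181, γ^t·E[r] = 0.125018, running G = 4.934328

G = 4.9343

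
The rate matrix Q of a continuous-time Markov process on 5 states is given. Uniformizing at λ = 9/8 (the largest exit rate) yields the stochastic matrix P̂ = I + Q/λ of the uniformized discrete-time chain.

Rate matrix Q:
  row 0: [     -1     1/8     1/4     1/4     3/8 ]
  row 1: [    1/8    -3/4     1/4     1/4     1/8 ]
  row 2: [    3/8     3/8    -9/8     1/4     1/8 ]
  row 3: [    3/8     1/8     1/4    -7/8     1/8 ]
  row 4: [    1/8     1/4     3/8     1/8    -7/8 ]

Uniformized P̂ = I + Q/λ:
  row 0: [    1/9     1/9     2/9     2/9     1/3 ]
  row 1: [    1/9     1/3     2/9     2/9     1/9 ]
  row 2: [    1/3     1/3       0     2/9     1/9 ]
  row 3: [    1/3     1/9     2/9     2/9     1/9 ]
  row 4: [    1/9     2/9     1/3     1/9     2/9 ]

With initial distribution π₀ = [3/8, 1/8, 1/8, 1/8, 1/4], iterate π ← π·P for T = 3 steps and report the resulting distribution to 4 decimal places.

t=0: π = [0.3750, 0.1250, 0.1250, 0.1250, 0.2500]
t=1: π = [0.1667, 0.1944, 0.2222, 0.1944, 0.2222]
t=2: π = [0.2037, 0.2284, 0.1975, 0.1975, 0.1728]
t=3: π = [0.1989, 0.2250, 0.1975, 0.2030, 0.1756]

π = [0.1989, 0.2250, 0.1975, 0.2030, 0.1756]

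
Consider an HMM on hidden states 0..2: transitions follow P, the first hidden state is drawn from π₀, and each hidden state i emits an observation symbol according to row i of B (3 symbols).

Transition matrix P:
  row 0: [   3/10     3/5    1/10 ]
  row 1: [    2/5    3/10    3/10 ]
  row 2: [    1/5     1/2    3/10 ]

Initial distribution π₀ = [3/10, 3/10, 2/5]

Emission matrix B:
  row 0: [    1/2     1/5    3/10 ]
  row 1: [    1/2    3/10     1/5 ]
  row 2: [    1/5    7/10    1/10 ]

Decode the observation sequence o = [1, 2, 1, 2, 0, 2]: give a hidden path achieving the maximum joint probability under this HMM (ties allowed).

path = [2, 1, 2, 1, 0, 1]

t=0: δ = [6.000e-02, 9.000e-02, 2.800e-01]  (obs o_0=1)
t=1: δ = [1.680e-02, 2.800e-02, 8.400e-03]  ψ = [2, 2, 2]  (obs o_1=2)
t=2: δ = [2.240e-03, 3.024e-03, 5.880e-03]  ψ = [1, 0, 1]  (obs o_2=1)
t=3: δ = [3.629e-04, 5.880e-04, 1.764e-04]  ψ = [1, 2, 2]  (obs o_3=2)
t=4: δ = [1.176e-04, 1.089e-04, 3.528e-05]  ψ = [1, 0, 1]  (obs o_4=0)
t=5: δ = [1.306e-05, 1.411e-05, 3.266e-06]  ψ = [1, 0, 1]  (obs o_5=2)
backtrack: best end state = 1; path = [2, 1, 2, 1, 0, 1]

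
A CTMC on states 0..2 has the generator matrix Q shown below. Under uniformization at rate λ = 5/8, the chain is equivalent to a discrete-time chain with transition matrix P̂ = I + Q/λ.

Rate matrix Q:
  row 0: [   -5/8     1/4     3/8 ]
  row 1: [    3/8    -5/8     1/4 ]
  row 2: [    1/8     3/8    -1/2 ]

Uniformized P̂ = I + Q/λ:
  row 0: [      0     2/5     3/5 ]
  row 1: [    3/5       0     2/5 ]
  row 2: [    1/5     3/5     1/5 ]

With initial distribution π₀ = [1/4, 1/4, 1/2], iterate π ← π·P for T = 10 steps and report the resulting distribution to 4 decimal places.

π = [0.2799, 0.3400, 0.3800]

t=0: π = [0.2500, 0.2500, 0.5000]
t=1: π = [0.2500, 0.4000, 0.3500]
t=2: π = [0.3100, 0.3100, 0.3800]
t=3: π = [0.2620, 0.3520, 0.3860]
t=4: π = [0.2884, 0.3364, 0.3752]
t=5: π = [0.2769, 0.3405, 0.3826]
t=6: π = [0.2808, 0.3403, 0.3788]
t=7: π = [0.2800, 0.3396, 0.3804]
t=8: π = [0.2799, 0.3402, 0.3799]
t=9: π = [0.2801, 0.3399, 0.3800]
t=10: π = [0.2799, 0.3400, 0.3800]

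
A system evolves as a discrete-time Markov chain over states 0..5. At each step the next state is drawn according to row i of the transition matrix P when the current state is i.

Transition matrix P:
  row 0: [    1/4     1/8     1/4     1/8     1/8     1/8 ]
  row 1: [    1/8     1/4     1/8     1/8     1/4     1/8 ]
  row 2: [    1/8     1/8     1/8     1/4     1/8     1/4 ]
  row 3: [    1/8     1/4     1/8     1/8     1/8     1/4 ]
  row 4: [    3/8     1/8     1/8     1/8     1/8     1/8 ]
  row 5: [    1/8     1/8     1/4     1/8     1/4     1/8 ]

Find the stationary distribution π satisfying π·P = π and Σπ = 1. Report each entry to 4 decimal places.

Balance equations π_j = Σ_i π_i·P[i][j]:
  π_0 = 1/4·π_0 + 1/8·π_1 + 1/8·π_2 + 1/8·π_3 + 3/8·π_4 + 1/8·π_5
  π_1 = 1/8·π_0 + 1/4·π_1 + 1/8·π_2 + 1/4·π_3 + 1/8·π_4 + 1/8·π_5
  π_2 = 1/4·π_0 + 1/8·π_1 + 1/8·π_2 + 1/8·π_3 + 1/8·π_4 + 1/4·π_5
  π_3 = 1/8·π_0 + 1/8·π_1 + 1/4·π_2 + 1/8·π_3 + 1/8·π_4 + 1/8·π_5
  π_4 = 1/8·π_0 + 1/4·π_1 + 1/8·π_2 + 1/8·π_3 + 1/8·π_4 + 1/4·π_5
  normalize: π_0 + π_1 + π_2 + π_3 + π_4 + π_5 = 1
Solving the linear system gives exactly π = [6249/32839, 5377/32839, 5561/32839, 4800/32839, 5452/32839, 5400/32839].

π = [0.1903, 0.1637, 0.1693, 0.1462, 0.1660, 0.1644]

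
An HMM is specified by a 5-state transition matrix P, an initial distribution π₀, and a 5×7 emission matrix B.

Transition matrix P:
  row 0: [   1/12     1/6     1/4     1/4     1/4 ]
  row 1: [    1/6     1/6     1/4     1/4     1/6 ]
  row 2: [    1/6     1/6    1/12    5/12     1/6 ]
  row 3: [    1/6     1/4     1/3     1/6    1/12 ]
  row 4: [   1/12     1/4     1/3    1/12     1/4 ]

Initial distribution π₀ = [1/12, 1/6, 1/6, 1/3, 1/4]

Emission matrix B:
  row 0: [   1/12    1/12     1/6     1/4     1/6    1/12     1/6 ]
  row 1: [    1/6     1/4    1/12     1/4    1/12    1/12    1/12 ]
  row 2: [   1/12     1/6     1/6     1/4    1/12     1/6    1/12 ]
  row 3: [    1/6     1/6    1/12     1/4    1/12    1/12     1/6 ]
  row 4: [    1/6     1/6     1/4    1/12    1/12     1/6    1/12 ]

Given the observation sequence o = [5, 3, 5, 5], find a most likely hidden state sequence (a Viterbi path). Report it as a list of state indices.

t=0: δ = [6.944e-03, 1.389e-02, 2.778e-02, 2.778e-02, 4.167e-02]  (obs o_0=5)
t=1: δ = [1.157e-03, 2.604e-03, 3.472e-03, 2.894e-03, 8.681e-04]  ψ = [2, 4, 4, 2, 4]  (obs o_1=3)
t=2: δ = [4.823e-05, 6.028e-05, 1.608e-04, 1.206e-04, 9.645e-05]  ψ = [2, 3, 3, 2, 2]  (obs o_2=5)
t=3: δ = [2.233e-06, 2.512e-06, 6.698e-06, 5.582e-06, 4.465e-06]  ψ = [2, 3, 3, 2, 2]  (obs o_3=5)
backtrack: best end state = 2; path = [4, 2, 3, 2]

path = [4, 2, 3, 2]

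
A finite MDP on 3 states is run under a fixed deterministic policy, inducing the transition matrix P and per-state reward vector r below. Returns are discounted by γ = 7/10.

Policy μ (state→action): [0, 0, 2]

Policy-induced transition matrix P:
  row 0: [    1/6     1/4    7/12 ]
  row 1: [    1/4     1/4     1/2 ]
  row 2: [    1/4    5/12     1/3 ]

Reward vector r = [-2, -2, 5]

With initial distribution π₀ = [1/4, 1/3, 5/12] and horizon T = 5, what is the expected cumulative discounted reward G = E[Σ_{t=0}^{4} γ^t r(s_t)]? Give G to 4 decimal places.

G = 2.9218

t=0: π = [0.2500, 0.3333, 0.4167], E[r] = 0.9167, γ^t·E[r] = 0.916667, running G = 0.916667
t=1: π = [0.2292, 0.3194, 0.4514], E[r] = 1.1597, γ^t·E[r] = 0.811806, running G = 1.728472
t=2: π = [0.2309, 0.3252, 0.4439], E[r] = 1.1071, γ^t·E[r] = 0.542459, running G = 2.270932
t=3: π = [0.2308, 0.3240, 0.4453], E[r] = 1.1168, γ^t·E[r] = 0.383080, running G = 2.654011
t=4: π = [0.2308, 0.3242, 0.4450], E[r] = 1.1151, γ^t·E[r] = 0.267744, running G = 2.921755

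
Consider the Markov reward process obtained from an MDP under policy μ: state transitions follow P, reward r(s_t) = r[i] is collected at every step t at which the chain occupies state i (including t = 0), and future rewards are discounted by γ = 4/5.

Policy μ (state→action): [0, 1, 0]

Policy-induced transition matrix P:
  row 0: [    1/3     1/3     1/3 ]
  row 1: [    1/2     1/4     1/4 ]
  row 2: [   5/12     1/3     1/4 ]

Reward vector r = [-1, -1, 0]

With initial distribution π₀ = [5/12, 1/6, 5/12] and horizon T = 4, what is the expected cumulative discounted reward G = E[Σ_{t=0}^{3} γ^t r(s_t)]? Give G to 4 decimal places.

G = -1.9809

t=0: π = [0.4167, 0.1667, 0.4167], E[r] = -0.5833, γ^t·E[r] = -0.583333, running G = -0.583333
t=1: π = [0.3958, 0.3194, 0.2847], E[r] = -0.7153, γ^t·E[r] = -0.572222, running G = -1.155556
t=2: π = [0.4103, 0.3067, 0.2830], E[r] = -0.7170, γ^t·E[r] = -0.458889, running G = -1.614444
t=3: π = [0.4080, 0.3078, 0.2842], E[r] = -0.7158, γ^t·E[r] = -0.366494, running G = -1.980938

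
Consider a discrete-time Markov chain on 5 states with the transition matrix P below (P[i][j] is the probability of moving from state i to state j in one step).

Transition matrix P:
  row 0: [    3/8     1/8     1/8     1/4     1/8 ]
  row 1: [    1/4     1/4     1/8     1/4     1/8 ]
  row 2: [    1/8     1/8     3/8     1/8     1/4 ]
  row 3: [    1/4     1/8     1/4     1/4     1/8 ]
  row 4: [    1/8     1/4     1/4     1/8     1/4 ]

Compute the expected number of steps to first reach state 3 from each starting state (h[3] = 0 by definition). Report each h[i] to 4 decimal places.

First-step conditioning: h[3] = 0; for i ≠ 3, h[i] = 1 + Σ_k P[i][k]·h[k].
  h[0] = 1 + 3/8·h[0] + 1/8·h[1] + 1/8·h[2] + 1/8·h[4]
  h[1] = 1 + 1/4·h[0] + 1/4·h[1] + 1/8·h[2] + 1/8·h[4]
  h[2] = 1 + 1/8·h[0] + 1/8·h[1] + 3/8·h[2] + 1/4·h[4]
  h[4] = 1 + 1/8·h[0] + 1/4·h[1] + 1/4·h[2] + 1/4·h[4]
Solving the 4×4 linear system over states ≠ 3 gives exactly h = [328/67, 328/67, 392/67, 0, 384/67] (h[3] = 0 is the target).

h = [4.8955, 4.8955, 5.8507, 0.0000, 5.7313]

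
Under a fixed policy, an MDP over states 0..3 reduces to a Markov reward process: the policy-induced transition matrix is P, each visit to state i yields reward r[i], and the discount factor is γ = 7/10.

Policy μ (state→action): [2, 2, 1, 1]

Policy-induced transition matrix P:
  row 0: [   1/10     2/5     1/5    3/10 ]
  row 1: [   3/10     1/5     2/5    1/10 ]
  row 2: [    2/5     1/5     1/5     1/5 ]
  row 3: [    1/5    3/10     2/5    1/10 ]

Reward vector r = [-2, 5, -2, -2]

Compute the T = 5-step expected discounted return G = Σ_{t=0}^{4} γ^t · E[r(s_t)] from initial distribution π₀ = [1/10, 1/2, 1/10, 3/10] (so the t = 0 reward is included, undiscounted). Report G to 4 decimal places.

G = 1.1955

t=0: π = [0.1000, 0.5000, 0.1000, 0.3000], E[r] = 1.5000, γ^t·E[r] = 1.500000, running G = 1.500000
t=1: π = [0.2600, 0.2500, 0.3600, 0.1300], E[r] = -0.2500, γ^t·E[r] = -0.175000, running G = 1.325000
t=2: π = [0.2710, 0.2650, 0.2760, 0.1880], E[r] = -0.1450, γ^t·E[r] = -0.071050, running G = 1.253950
t=3: π = [0.2546, 0.2730, 0.2906, 0.1818], E[r] = -0.0890, γ^t·E[r] = -0.030527, running G = 1.223423
t=4: π = [0.2600, 0.2691, 0.2910, 0.1800], E[r] = -0.1163, γ^t·E[r] = -0.027924, running G = 1.195499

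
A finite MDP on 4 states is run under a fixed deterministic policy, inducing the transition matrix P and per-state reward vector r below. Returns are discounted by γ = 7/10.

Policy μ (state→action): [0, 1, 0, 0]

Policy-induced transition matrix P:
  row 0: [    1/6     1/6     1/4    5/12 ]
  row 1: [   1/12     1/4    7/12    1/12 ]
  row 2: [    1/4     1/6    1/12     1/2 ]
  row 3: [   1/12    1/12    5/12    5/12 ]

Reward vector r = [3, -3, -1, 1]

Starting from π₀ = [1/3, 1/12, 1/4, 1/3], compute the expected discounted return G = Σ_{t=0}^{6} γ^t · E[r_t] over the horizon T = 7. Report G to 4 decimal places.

G = 1.0437

t=0: π = [0.3333, 0.0833, 0.2500, 0.3333], E[r] = 0.8333, γ^t·E[r] = 0.833333, running G = 0.833333
t=1: π = [0.1528, 0.1458, 0.2917, 0.4097], E[r] = 0.1389, γ^t·E[r] = 0.097222, running G = 0.930556
t=2: π = [0.1447, 0.1447, 0.3183, 0.3924], E[r] = 0.0741, γ^t·E[r] = 0.036296, running G = 0.966852
t=3: π = [0.1484, 0.1460, 0.3106, 0.3950], E[r] = 0.0916, γ^t·E[r] = 0.031428, running G = 0.998280
t=4: π = [0.1475, 0.1459, 0.3127, 0.3939], E[r] = 0.0858, γ^t·E[r] = 0.020591, running G = 1.018871
t=5: π = [0.1477, 0.1460, 0.3122, 0.3941], E[r] = 0.0871, γ^t·E[r] = 0.014647, running G = 1.033519
t=6: π = [0.1477, 0.1460, 0.3123, 0.3940], E[r] = 0.0867, γ^t·E[r] = 0.010204, running G = 1.043722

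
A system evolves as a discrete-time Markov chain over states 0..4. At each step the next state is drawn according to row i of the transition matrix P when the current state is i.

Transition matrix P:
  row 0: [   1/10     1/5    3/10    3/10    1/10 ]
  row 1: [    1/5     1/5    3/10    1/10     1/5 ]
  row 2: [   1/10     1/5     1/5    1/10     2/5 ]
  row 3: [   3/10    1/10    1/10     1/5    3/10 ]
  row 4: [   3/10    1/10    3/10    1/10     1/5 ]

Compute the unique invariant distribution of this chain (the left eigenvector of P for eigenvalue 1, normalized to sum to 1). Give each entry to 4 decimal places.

Balance equations π_j = Σ_i π_i·P[i][j]:
  π_0 = 1/10·π_0 + 1/5·π_1 + 1/10·π_2 + 3/10·π_3 + 3/10·π_4
  π_1 = 1/5·π_0 + 1/5·π_1 + 1/5·π_2 + 1/10·π_3 + 1/10·π_4
  π_2 = 3/10·π_0 + 3/10·π_1 + 1/5·π_2 + 1/10·π_3 + 3/10·π_4
  π_3 = 3/10·π_0 + 1/10·π_1 + 1/10·π_2 + 1/5·π_3 + 1/10·π_4
  normalize: π_0 + π_1 + π_2 + π_3 + π_4 = 1
Solving the linear system gives exactly π = [2099/10715, 343/2143, 2621/10715, 1657/10715, 2623/10715].

π = [0.1959, 0.1601, 0.2446, 0.1546, 0.2448]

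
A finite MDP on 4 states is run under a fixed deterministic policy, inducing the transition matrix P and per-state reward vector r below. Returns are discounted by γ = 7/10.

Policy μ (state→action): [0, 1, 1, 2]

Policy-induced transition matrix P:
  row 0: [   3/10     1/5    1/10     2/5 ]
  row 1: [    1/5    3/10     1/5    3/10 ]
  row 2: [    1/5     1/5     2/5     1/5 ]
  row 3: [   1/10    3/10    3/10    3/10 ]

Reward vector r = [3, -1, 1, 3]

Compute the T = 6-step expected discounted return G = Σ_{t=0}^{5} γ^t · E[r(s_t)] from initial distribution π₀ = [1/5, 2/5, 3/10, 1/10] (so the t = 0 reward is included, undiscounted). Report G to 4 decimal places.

G = 3.6627

t=0: π = [0.2000, 0.4000, 0.3000, 0.1000], E[r] = 0.8000, γ^t·E[r] = 0.800000, running G = 0.800000
t=1: π = [0.2100, 0.2500, 0.2500, 0.2900], E[r] = 1.5000, γ^t·E[r] = 1.050000, running G = 1.850000
t=2: π = [0.1920, 0.2540, 0.2580, 0.2960], E[r] = 1.4680, γ^t·E[r] = 0.719320, running G = 2.569320
t=3: π = [0.1896, 0.2550, 0.2620, 0.2934], E[r] = 1.4560, γ^t·E[r] = 0.499408, running G = 3.068728
t=4: π = [0.1896, 0.2548, 0.2628, 0.2928], E[r] = 1.4551, γ^t·E[r] = 0.349365, running G = 3.418093
t=5: π = [0.1897, 0.2548, 0.2629, 0.2927], E[r] = 1.4552, γ^t·E[r] = 0.244579, running G = 3.662672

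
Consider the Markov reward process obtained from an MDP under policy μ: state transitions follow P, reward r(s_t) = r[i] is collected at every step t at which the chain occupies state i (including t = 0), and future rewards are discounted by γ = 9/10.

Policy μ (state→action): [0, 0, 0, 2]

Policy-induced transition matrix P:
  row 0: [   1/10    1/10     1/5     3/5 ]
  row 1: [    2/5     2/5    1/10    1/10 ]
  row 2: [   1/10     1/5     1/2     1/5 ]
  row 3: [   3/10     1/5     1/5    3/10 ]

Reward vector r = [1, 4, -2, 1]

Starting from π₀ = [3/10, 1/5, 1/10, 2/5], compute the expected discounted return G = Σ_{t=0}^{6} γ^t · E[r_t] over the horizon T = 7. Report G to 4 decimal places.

G = 5.2214

t=0: π = [0.3000, 0.2000, 0.1000, 0.4000], E[r] = 1.3000, γ^t·E[r] = 1.300000, running G = 1.300000
t=1: π = [0.2400, 0.2100, 0.2100, 0.3400], E[r] = 1.0000, γ^t·E[r] = 0.900000, running G = 2.200000
t=2: π = [0.2310, 0.2180, 0.2420, 0.3090], E[r] = 0.9280, γ^t·E[r] = 0.751680, running G = 2.951680
t=3: π = [0.2272, 0.2205, 0.2508, 0.3015], E[r] = 0.9091, γ^t·E[r] = 0.662734, running G = 3.614414
t=4: π = [0.2265, 0.2214, 0.2532, 0.2990], E[r] = 0.9046, γ^t·E[r] = 0.593488, running G = 4.207902
t=5: π = [0.2262, 0.2216, 0.2538, 0.2983], E[r] = 0.9034, γ^t·E[r] = 0.533470, running G = 4.741372
t=6: π = [0.2262, 0.2217, 0.2540, 0.2982], E[r] = 0.9032, γ^t·E[r] = 0.479980, running G = 5.221353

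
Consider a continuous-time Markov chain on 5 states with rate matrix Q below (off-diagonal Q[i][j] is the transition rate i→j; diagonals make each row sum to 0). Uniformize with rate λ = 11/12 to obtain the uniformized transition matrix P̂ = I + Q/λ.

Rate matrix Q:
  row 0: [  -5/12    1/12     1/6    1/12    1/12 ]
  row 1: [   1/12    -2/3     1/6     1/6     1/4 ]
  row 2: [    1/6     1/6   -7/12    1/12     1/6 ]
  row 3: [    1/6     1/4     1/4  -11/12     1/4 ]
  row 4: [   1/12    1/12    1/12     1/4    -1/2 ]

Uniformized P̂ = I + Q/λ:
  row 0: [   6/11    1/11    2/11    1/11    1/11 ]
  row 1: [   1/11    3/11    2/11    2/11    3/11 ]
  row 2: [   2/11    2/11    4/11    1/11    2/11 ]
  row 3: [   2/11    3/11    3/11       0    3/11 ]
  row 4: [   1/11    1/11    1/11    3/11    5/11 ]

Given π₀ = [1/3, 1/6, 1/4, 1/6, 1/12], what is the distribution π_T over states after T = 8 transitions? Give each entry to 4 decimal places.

t=0: π = [0.3333, 0.1667, 0.2500, 0.1667, 0.0833]
t=1: π = [0.2803, 0.1742, 0.2348, 0.1061, 0.2045]
t=2: π = [0.2493, 0.1632, 0.2156, 0.1343, 0.2376]
t=3: π = [0.2360, 0.1646, 0.2116, 0.1367, 0.2510]
t=4: π = [0.2299, 0.1649, 0.2099, 0.1391, 0.2562]
t=5: π = [0.2271, 0.1653, 0.2093, 0.1398, 0.2584]
t=6: π = [0.2259, 0.1654, 0.2091, 0.1402, 0.2594]
t=7: π = [0.2253, 0.1655, 0.2090, 0.1404, 0.2598]
t=8: π = [0.2251, 0.1655, 0.2090, 0.1404, 0.2600]

π = [0.2251, 0.1655, 0.2090, 0.1404, 0.2600]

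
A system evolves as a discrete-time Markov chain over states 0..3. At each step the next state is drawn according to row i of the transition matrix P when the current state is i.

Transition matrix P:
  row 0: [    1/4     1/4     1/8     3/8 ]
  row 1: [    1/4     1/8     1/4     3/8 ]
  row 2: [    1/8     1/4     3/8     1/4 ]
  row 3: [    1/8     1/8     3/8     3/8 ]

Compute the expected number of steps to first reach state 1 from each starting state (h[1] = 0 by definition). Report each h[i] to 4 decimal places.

First-step conditioning: h[1] = 0; for i ≠ 1, h[i] = 1 + Σ_k P[i][k]·h[k].
  h[0] = 1 + 1/4·h[0] + 1/8·h[2] + 3/8·h[3]
  h[2] = 1 + 1/8·h[0] + 3/8·h[2] + 1/4·h[3]
  h[3] = 1 + 1/8·h[0] + 3/8·h[2] + 3/8·h[3]
Solving the 3×3 linear system over states ≠ 1 gives exactly h = [400/83, 0, 392/83, 448/83] (h[1] = 0 is the target).

h = [4.8193, 0.0000, 4.7229, 5.3976]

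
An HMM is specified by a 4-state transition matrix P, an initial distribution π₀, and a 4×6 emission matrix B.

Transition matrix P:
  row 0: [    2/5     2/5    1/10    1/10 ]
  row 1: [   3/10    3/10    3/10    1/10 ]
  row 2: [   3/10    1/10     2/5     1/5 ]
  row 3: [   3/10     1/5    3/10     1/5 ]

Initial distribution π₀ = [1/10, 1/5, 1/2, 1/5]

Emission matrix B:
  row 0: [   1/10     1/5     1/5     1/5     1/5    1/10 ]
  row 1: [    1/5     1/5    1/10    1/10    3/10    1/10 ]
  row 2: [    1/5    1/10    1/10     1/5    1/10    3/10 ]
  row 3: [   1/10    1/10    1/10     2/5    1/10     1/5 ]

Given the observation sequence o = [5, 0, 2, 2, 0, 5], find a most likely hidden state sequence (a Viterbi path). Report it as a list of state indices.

path = [2, 2, 0, 0, 1, 2]

t=0: δ = [1.000e-02, 2.000e-02, 1.500e-01, 4.000e-02]  (obs o_0=5)
t=1: δ = [4.500e-03, 3.000e-03, 1.200e-02, 3.000e-03]  ψ = [2, 2, 2, 2]  (obs o_1=0)
t=2: δ = [7.200e-04, 1.800e-04, 4.800e-04, 2.400e-04]  ψ = [2, 0, 2, 2]  (obs o_2=2)
t=3: δ = [5.760e-05, 2.880e-05, 1.920e-05, 9.600e-06]  ψ = [0, 0, 2, 2]  (obs o_3=2)
t=4: δ = [2.304e-06, 4.608e-06, 1.728e-06, 5.760e-07]  ψ = [0, 0, 1, 0]  (obs o_4=0)
t=5: δ = [1.382e-07, 1.382e-07, 4.147e-07, 9.216e-08]  ψ = [1, 1, 1, 1]  (obs o_5=5)
backtrack: best end state = 2; path = [2, 2, 0, 0, 1, 2]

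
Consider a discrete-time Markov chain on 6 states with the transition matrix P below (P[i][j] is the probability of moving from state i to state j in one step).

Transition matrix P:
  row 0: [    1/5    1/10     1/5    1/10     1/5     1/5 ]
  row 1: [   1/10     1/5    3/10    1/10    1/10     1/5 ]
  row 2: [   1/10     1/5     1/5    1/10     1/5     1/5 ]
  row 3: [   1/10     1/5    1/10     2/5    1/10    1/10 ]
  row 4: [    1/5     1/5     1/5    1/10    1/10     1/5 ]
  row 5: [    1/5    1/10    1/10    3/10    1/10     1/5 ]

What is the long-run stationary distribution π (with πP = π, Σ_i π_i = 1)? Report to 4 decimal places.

π = [0.1459, 0.1674, 0.1792, 0.1944, 0.1325, 0.1806]

Balance equations π_j = Σ_i π_i·P[i][j]:
  π_0 = 1/5·π_0 + 1/10·π_1 + 1/10·π_2 + 1/10·π_3 + 1/5·π_4 + 1/5·π_5
  π_1 = 1/10·π_0 + 1/5·π_1 + 1/5·π_2 + 1/5·π_3 + 1/5·π_4 + 1/10·π_5
  π_2 = 1/5·π_0 + 3/10·π_1 + 1/5·π_2 + 1/10·π_3 + 1/5·π_4 + 1/10·π_5
  π_3 = 1/10·π_0 + 1/10·π_1 + 1/10·π_2 + 2/5·π_3 + 1/10·π_4 + 3/10·π_5
  π_4 = 1/5·π_0 + 1/10·π_1 + 1/5·π_2 + 1/10·π_3 + 1/10·π_4 + 1/10·π_5
  normalize: π_0 + π_1 + π_2 + π_3 + π_4 + π_5 = 1
Solving the linear system gives exactly π = [3463/23736, 11917/71208, 12763/71208, 7/36, 2359/17802, 13/72].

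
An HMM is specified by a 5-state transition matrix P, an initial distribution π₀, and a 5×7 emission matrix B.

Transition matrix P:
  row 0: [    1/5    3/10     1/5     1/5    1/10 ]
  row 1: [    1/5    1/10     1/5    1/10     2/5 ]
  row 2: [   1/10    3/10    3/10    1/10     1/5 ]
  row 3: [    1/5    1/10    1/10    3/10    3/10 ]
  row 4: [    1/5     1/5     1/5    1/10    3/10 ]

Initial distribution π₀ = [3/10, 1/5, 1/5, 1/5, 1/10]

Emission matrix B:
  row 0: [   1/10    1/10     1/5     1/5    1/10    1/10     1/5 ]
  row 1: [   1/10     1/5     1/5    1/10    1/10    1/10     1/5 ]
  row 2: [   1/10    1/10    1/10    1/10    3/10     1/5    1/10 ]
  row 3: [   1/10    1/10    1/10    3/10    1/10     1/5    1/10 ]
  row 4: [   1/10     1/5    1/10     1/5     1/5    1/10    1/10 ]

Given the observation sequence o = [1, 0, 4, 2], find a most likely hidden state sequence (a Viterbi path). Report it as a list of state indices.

path = [1, 4, 2, 1]

t=0: δ = [3.000e-02, 4.000e-02, 2.000e-02, 2.000e-02, 2.000e-02]  (obs o_0=1)
t=1: δ = [8.000e-04, 9.000e-04, 8.000e-04, 6.000e-04, 1.600e-03]  ψ = [1, 0, 1, 0, 1]  (obs o_1=0)
t=2: δ = [3.200e-05, 3.200e-05, 9.600e-05, 1.800e-05, 9.600e-05]  ψ = [4, 4, 4, 3, 4]  (obs o_2=4)
t=3: δ = [3.840e-06, 5.760e-06, 2.880e-06, 9.600e-07, 2.880e-06]  ψ = [4, 2, 2, 2, 4]  (obs o_3=2)
backtrack: best end state = 1; path = [1, 4, 2, 1]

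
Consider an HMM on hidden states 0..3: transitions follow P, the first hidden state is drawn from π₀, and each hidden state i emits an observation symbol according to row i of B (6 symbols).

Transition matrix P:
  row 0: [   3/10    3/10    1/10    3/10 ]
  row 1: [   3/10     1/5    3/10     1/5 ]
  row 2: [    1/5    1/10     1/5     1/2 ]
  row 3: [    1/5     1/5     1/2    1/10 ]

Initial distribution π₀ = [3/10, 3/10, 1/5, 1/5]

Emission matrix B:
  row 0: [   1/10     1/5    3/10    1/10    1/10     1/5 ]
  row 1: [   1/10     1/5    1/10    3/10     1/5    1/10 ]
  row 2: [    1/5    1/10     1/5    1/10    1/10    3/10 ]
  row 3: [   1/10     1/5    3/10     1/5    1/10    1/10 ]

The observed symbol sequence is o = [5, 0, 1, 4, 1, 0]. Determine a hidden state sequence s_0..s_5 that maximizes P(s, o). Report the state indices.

t=0: δ = [6.000e-02, 3.000e-02, 6.000e-02, 2.000e-02]  (obs o_0=5)
t=1: δ = [1.800e-03, 1.800e-03, 2.400e-03, 3.000e-03]  ψ = [0, 0, 2, 2]  (obs o_1=0)
t=2: δ = [1.200e-04, 1.200e-04, 1.500e-04, 2.400e-04]  ψ = [3, 3, 3, 2]  (obs o_2=1)
t=3: δ = [4.800e-06, 9.600e-06, 1.200e-05, 7.500e-06]  ψ = [3, 3, 3, 2]  (obs o_3=4)
t=4: δ = [5.760e-07, 3.840e-07, 3.750e-07, 1.200e-06]  ψ = [1, 1, 3, 2]  (obs o_4=1)
t=5: δ = [2.400e-08, 2.400e-08, 1.200e-07, 1.875e-08]  ψ = [3, 3, 3, 2]  (obs o_5=0)
backtrack: best end state = 2; path = [2, 2, 3, 2, 3, 2]

path = [2, 2, 3, 2, 3, 2]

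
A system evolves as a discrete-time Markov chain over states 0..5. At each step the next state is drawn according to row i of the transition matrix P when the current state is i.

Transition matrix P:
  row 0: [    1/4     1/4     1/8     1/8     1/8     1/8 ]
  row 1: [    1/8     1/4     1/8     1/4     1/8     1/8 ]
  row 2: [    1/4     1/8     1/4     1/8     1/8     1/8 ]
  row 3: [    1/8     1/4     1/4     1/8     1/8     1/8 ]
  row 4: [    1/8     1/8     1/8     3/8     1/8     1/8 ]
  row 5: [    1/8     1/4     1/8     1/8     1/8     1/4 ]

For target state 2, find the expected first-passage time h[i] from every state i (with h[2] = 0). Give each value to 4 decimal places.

First-step conditioning: h[2] = 0; for i ≠ 2, h[i] = 1 + Σ_k P[i][k]·h[k].
  h[0] = 1 + 1/4·h[0] + 1/4·h[1] + 1/8·h[3] + 1/8·h[4] + 1/8·h[5]
  h[1] = 1 + 1/8·h[0] + 1/4·h[1] + 1/4·h[3] + 1/8·h[4] + 1/8·h[5]
  h[3] = 1 + 1/8·h[0] + 1/4·h[1] + 1/8·h[3] + 1/8·h[4] + 1/8·h[5]
  h[4] = 1 + 1/8·h[0] + 1/8·h[1] + 3/8·h[3] + 1/8·h[4] + 1/8·h[5]
  h[5] = 1 + 1/8·h[0] + 1/4·h[1] + 1/8·h[3] + 1/8·h[4] + 1/4·h[5]
Solving the 5×5 linear system over states ≠ 2 gives exactly h = [4096/607, 4032/607, 0, 3584/607, 3976/607, 4096/607] (h[2] = 0 is the target).

h = [6.7479, 6.6425, 0.0000, 5.9044, 6.5502, 6.7479]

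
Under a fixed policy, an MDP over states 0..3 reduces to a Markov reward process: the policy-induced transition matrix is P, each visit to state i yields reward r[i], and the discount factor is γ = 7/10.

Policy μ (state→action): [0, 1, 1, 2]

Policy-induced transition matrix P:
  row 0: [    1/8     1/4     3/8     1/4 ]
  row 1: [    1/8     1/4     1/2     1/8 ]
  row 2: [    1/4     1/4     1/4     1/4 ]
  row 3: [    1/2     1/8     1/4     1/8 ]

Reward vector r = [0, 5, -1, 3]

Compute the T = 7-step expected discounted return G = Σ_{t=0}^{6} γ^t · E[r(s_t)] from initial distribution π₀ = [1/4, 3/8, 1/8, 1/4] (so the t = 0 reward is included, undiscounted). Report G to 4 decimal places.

G = 5.2549

t=0: π = [0.2500, 0.3750, 0.1250, 0.2500], E[r] = 2.5000, γ^t·E[r] = 2.500000, running G = 2.500000
t=1: π = [0.2344, 0.2188, 0.3750, 0.1719], E[r] = 1.2344, γ^t·E[r] = 0.864063, running G = 3.364063
t=2: π = [0.2363, 0.2285, 0.3340, 0.2012], E[r] = 1.4121, γ^t·E[r] = 0.691934, running G = 4.055996
t=3: π = [0.2422, 0.2249, 0.3367, 0.1963], E[r] = 1.3765, γ^t·E[r] = 0.472127, running G = 4.528124
t=4: π = [0.2407, 0.2255, 0.3365, 0.1974], E[r] = 1.3829, γ^t·E[r] = 0.332035, running G = 4.860159
t=5: π = [0.2411, 0.2253, 0.3365, 0.1971], E[r] = 1.3816, γ^t·E[r] = 0.232212, running G = 5.092371
t=6: π = [0.2410, 0.2254, 0.3365, 0.1972], E[r] = 1.3819, γ^t·E[r] = 0.162578, running G = 5.254949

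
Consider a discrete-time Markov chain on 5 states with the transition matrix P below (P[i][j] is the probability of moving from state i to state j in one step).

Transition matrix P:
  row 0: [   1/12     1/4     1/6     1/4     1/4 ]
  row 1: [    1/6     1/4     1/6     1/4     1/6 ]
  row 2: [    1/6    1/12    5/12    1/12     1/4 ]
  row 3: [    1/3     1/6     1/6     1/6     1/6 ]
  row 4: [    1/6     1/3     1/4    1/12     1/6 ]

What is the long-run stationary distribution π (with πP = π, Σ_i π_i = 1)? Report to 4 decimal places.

Balance equations π_j = Σ_i π_i·P[i][j]:
  π_0 = 1/12·π_0 + 1/6·π_1 + 1/6·π_2 + 1/3·π_3 + 1/6·π_4
  π_1 = 1/4·π_0 + 1/4·π_1 + 1/12·π_2 + 1/6·π_3 + 1/3·π_4
  π_2 = 1/6·π_0 + 1/6·π_1 + 5/12·π_2 + 1/6·π_3 + 1/4·π_4
  π_3 = 1/4·π_0 + 1/4·π_1 + 1/12·π_2 + 1/6·π_3 + 1/12·π_4
  normalize: π_0 + π_1 + π_2 + π_3 + π_4 = 1
Solving the linear system gives exactly π = [1080/6041, 1284/6041, 1478/6041, 979/6041, 1220/6041].

π = [0.1788, 0.2125, 0.2447, 0.1621, 0.2020]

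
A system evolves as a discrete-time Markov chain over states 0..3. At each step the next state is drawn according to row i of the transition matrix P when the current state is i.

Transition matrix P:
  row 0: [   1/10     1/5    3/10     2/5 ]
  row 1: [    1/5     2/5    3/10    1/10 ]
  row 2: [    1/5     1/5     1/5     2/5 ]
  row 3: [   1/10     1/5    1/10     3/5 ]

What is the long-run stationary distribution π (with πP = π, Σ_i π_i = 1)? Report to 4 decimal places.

Balance equations π_j = Σ_i π_i·P[i][j]:
  π_0 = 1/10·π_0 + 1/5·π_1 + 1/5·π_2 + 1/10·π_3
  π_1 = 1/5·π_0 + 2/5·π_1 + 1/5·π_2 + 1/5·π_3
  π_2 = 3/10·π_0 + 3/10·π_1 + 1/5·π_2 + 1/10·π_3
  normalize: π_0 + π_1 + π_2 + π_3 = 1
Solving the linear system gives exactly π = [51/352, 1/4, 35/176, 13/32].

π = [0.1449, 0.2500, 0.1989, 0.4063]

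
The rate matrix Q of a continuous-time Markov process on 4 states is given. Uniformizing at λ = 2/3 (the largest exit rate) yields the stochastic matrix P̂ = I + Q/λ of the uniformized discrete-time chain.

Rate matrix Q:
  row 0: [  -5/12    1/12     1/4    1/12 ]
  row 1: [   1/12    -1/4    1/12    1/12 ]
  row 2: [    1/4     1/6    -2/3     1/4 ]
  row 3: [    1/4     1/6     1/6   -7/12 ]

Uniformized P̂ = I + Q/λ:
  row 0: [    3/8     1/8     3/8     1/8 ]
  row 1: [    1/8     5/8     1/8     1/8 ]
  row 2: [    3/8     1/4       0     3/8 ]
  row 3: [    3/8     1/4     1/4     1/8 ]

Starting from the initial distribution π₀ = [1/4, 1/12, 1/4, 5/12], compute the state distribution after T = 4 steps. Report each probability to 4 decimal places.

π = [0.2942, 0.3337, 0.1974, 0.1747]

t=0: π = [0.2500, 0.0833, 0.2500, 0.4167]
t=1: π = [0.3542, 0.2500, 0.2083, 0.1875]
t=2: π = [0.3125, 0.2995, 0.2109, 0.1771]
t=3: π = [0.3001, 0.3232, 0.1989, 0.1777]
t=4: π = [0.2942, 0.3337, 0.1974, 0.1747]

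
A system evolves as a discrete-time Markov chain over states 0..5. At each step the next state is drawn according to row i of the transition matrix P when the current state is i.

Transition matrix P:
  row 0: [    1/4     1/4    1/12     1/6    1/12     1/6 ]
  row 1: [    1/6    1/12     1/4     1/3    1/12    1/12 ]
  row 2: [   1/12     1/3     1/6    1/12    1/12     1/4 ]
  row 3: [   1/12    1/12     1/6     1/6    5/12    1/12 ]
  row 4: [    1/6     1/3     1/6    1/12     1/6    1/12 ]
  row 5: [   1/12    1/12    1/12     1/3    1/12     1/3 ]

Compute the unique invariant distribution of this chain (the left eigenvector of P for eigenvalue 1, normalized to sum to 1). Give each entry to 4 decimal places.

π = [0.1349, 0.1859, 0.1575, 0.1978, 0.1628, 0.1611]

Balance equations π_j = Σ_i π_i·P[i][j]:
  π_0 = 1/4·π_0 + 1/6·π_1 + 1/12·π_2 + 1/12·π_3 + 1/6·π_4 + 1/12·π_5
  π_1 = 1/4·π_0 + 1/12·π_1 + 1/3·π_2 + 1/12·π_3 + 1/3·π_4 + 1/12·π_5
  π_2 = 1/12·π_0 + 1/4·π_1 + 1/6·π_2 + 1/6·π_3 + 1/6·π_4 + 1/12·π_5
  π_3 = 1/6·π_0 + 1/3·π_1 + 1/12·π_2 + 1/6·π_3 + 1/12·π_4 + 1/3·π_5
  π_4 = 1/12·π_0 + 1/12·π_1 + 1/12·π_2 + 5/12·π_3 + 1/6·π_4 + 1/12·π_5
  normalize: π_0 + π_1 + π_2 + π_3 + π_4 + π_5 = 1
Solving the linear system gives exactly π = [28721/212948, 19793/106474, 16769/106474, 21061/106474, 8669/53237, 34305/212948].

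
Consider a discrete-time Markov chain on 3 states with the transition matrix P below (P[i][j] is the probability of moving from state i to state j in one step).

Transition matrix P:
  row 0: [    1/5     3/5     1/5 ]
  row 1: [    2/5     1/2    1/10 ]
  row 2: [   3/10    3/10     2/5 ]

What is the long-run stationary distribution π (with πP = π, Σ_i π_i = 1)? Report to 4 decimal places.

π = [0.3176, 0.4941, 0.1882]

Balance equations π_j = Σ_i π_i·P[i][j]:
  π_0 = 1/5·π_0 + 2/5·π_1 + 3/10·π_2
  π_1 = 3/5·π_0 + 1/2·π_1 + 3/10·π_2
  normalize: π_0 + π_1 + π_2 = 1
Solving the linear system gives exactly π = [27/85, 42/85, 16/85].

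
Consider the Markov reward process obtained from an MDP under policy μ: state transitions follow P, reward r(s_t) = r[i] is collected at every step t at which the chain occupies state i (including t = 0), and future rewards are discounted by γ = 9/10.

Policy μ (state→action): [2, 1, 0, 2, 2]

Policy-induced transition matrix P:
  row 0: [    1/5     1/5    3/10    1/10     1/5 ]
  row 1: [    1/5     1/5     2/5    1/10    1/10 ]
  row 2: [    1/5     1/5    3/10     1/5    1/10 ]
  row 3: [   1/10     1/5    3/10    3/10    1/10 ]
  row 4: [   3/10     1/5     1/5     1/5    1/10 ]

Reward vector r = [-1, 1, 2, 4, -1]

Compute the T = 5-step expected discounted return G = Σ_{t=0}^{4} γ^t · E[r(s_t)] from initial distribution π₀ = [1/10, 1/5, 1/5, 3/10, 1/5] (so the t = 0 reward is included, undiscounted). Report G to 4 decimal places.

t=0: π = [0.1000, 0.2000, 0.2000, 0.3000, 0.2000], E[r] = 1.5000, γ^t·E[r] = 1.500000, running G = 1.500000
t=1: π = [0.1900, 0.2000, 0.3000, 0.2000, 0.1100], E[r] = 1.3000, γ^t·E[r] = 1.170000, running G = 2.670000
t=2: π = [0.1910, 0.2000, 0.3090, 0.1810, 0.1190], E[r] = 1.2320, γ^t·E[r] = 0.997920, running G = 3.667920
t=3: π = [0.1938, 0.2000, 0.3081, 0.1790, 0.1191], E[r] = 1.2193, γ^t·E[r] = 0.888870, running G = 4.556790
t=4: π = [0.1940, 0.2000, 0.3081, 0.1785, 0.1194], E[r] = 1.2169, γ^t·E[r] = 0.798388, running G = 5.355178

G = 5.3552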